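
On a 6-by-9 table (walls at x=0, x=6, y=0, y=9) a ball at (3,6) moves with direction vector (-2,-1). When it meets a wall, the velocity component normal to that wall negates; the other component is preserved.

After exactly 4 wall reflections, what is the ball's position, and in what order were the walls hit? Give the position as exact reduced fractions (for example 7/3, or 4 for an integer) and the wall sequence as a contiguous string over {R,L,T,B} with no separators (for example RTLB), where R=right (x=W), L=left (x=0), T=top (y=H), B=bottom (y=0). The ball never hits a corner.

1. t=3/2 → L at (0,9/2); v=(2,-1)
2. t=3 → R at (6,3/2); v=(-2,-1)
3. t=3/2 → B at (3,0); v=(-2,1)
4. t=3/2 → L at (0,3/2); v=(2,1)

Final position: (0,3/2)
Wall sequence: LRBL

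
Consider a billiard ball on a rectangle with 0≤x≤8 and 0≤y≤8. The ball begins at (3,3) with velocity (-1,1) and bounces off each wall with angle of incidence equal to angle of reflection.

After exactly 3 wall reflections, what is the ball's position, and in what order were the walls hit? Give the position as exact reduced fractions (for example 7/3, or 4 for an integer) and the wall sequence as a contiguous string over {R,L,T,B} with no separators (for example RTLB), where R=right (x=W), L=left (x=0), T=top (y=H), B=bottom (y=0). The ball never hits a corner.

Final position: (8,2)
Wall sequence: LTR

1. t=3 → L at (0,6); v=(1,1)
2. t=2 → T at (2,8); v=(1,-1)
3. t=6 → R at (8,2); v=(-1,-1)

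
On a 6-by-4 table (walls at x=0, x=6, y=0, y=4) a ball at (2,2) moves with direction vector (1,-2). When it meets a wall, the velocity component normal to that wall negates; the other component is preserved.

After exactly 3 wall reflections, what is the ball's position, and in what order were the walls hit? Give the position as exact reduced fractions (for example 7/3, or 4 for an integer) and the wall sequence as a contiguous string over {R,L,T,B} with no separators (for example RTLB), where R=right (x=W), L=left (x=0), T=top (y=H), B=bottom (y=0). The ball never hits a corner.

Final position: (6,2)
Wall sequence: BTR

1. t=1 → B at (3,0); v=(1,2)
2. t=2 → T at (5,4); v=(1,-2)
3. t=1 → R at (6,2); v=(-1,-2)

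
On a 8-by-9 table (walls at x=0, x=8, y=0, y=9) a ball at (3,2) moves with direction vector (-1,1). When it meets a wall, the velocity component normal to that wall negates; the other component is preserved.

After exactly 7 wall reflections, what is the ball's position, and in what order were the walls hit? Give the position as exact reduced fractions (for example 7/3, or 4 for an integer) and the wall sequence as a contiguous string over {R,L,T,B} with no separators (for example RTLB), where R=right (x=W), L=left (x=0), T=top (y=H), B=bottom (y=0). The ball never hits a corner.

Final position: (8,7)
Wall sequence: LTRBLTR

1. t=3 → L at (0,5); v=(1,1)
2. t=4 → T at (4,9); v=(1,-1)
3. t=4 → R at (8,5); v=(-1,-1)
4. t=5 → B at (3,0); v=(-1,1)
5. t=3 → L at (0,3); v=(1,1)
6. t=6 → T at (6,9); v=(1,-1)
7. t=2 → R at (8,7); v=(-1,-1)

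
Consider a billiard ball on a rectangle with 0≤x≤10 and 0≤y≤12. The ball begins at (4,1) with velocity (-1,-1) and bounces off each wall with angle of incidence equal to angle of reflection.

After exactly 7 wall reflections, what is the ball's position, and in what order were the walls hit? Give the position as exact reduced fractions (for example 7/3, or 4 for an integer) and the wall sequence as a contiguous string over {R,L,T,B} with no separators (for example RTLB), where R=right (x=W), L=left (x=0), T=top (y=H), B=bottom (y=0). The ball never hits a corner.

Final position: (10,9)
Wall sequence: BLTRLBR

1. t=1 → B at (3,0); v=(-1,1)
2. t=3 → L at (0,3); v=(1,1)
3. t=9 → T at (9,12); v=(1,-1)
4. t=1 → R at (10,11); v=(-1,-1)
5. t=10 → L at (0,1); v=(1,-1)
6. t=1 → B at (1,0); v=(1,1)
7. t=9 → R at (10,9); v=(-1,1)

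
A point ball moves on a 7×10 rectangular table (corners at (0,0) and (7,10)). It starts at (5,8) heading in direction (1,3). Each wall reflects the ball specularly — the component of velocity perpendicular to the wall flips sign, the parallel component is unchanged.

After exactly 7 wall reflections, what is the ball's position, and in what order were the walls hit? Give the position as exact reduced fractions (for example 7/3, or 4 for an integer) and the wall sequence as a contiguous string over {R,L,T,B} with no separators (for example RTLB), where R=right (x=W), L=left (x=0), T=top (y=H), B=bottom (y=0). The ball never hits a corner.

Final position: (5,10)
Wall sequence: TRBTLBT

1. t=2/3 → T at (17/3,10); v=(1,-3)
2. t=4/3 → R at (7,6); v=(-1,-3)
3. t=2 → B at (5,0); v=(-1,3)
4. t=10/3 → T at (5/3,10); v=(-1,-3)
5. t=5/3 → L at (0,5); v=(1,-3)
6. t=5/3 → B at (5/3,0); v=(1,3)
7. t=10/3 → T at (5,10); v=(1,-3)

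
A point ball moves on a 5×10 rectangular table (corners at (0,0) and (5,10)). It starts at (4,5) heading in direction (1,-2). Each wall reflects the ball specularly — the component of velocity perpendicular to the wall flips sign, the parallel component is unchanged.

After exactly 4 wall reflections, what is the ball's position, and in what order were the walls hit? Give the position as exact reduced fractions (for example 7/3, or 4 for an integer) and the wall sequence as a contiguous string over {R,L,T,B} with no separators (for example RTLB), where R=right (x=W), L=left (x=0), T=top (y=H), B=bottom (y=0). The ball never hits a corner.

Final position: (3/2,10)
Wall sequence: RBLT

1. t=1 → R at (5,3); v=(-1,-2)
2. t=3/2 → B at (7/2,0); v=(-1,2)
3. t=7/2 → L at (0,7); v=(1,2)
4. t=3/2 → T at (3/2,10); v=(1,-2)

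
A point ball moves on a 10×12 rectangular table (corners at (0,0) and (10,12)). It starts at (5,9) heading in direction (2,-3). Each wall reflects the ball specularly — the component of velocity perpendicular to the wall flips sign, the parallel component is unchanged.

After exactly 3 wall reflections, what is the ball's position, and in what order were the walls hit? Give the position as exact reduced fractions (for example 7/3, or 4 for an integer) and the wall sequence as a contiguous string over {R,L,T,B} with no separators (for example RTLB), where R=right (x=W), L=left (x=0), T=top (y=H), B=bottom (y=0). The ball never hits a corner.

Final position: (1,12)
Wall sequence: RBT

1. t=5/2 → R at (10,3/2); v=(-2,-3)
2. t=1/2 → B at (9,0); v=(-2,3)
3. t=4 → T at (1,12); v=(-2,-3)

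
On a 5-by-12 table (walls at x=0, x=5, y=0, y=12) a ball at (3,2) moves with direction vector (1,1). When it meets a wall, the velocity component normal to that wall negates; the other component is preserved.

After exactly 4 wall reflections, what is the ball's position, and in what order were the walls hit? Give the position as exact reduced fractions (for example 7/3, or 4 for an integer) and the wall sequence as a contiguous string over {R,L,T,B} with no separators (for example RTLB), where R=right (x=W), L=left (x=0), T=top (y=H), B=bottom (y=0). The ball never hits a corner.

Final position: (5,10)
Wall sequence: RLTR

1. t=2 → R at (5,4); v=(-1,1)
2. t=5 → L at (0,9); v=(1,1)
3. t=3 → T at (3,12); v=(1,-1)
4. t=2 → R at (5,10); v=(-1,-1)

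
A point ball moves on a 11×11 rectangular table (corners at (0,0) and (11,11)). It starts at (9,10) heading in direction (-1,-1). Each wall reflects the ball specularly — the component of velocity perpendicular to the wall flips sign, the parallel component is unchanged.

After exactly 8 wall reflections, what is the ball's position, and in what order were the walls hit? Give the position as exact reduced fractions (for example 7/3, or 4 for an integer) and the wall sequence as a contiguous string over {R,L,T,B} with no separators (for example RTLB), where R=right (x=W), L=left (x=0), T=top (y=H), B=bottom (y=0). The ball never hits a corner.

Final position: (10,11)
Wall sequence: LBRTLBRT

1. t=9 → L at (0,1); v=(1,-1)
2. t=1 → B at (1,0); v=(1,1)
3. t=10 → R at (11,10); v=(-1,1)
4. t=1 → T at (10,11); v=(-1,-1)
5. t=10 → L at (0,1); v=(1,-1)
6. t=1 → B at (1,0); v=(1,1)
7. t=10 → R at (11,10); v=(-1,1)
8. t=1 → T at (10,11); v=(-1,-1)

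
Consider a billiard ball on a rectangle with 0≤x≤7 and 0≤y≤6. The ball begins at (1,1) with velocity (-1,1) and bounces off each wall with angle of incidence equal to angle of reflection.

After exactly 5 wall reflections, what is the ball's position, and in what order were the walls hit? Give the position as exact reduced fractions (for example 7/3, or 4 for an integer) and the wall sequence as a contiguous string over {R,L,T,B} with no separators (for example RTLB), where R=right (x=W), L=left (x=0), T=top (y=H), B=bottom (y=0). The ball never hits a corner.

1. t=1 → L at (0,2); v=(1,1)
2. t=4 → T at (4,6); v=(1,-1)
3. t=3 → R at (7,3); v=(-1,-1)
4. t=3 → B at (4,0); v=(-1,1)
5. t=4 → L at (0,4); v=(1,1)

Final position: (0,4)
Wall sequence: LTRBL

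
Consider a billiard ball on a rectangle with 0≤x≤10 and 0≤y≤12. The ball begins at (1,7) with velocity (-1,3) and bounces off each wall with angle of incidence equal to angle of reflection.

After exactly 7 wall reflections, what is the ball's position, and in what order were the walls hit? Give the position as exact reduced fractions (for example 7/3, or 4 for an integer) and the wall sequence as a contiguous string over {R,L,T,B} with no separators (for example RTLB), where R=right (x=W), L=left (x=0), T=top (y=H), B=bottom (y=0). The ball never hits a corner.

1. t=1 → L at (0,10); v=(1,3)
2. t=2/3 → T at (2/3,12); v=(1,-3)
3. t=4 → B at (14/3,0); v=(1,3)
4. t=4 → T at (26/3,12); v=(1,-3)
5. t=4/3 → R at (10,8); v=(-1,-3)
6. t=8/3 → B at (22/3,0); v=(-1,3)
7. t=4 → T at (10/3,12); v=(-1,-3)

Final position: (10/3,12)
Wall sequence: LTBTRBT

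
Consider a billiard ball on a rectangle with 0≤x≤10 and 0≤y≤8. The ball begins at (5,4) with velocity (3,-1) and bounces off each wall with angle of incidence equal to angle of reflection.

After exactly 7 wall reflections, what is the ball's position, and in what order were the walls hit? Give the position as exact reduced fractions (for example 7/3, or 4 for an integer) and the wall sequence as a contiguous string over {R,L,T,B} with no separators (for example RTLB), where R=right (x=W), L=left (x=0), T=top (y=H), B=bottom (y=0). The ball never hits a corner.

Final position: (10,5)
Wall sequence: RBLRLTR

1. t=5/3 → R at (10,7/3); v=(-3,-1)
2. t=7/3 → B at (3,0); v=(-3,1)
3. t=1 → L at (0,1); v=(3,1)
4. t=10/3 → R at (10,13/3); v=(-3,1)
5. t=10/3 → L at (0,23/3); v=(3,1)
6. t=1/3 → T at (1,8); v=(3,-1)
7. t=3 → R at (10,5); v=(-3,-1)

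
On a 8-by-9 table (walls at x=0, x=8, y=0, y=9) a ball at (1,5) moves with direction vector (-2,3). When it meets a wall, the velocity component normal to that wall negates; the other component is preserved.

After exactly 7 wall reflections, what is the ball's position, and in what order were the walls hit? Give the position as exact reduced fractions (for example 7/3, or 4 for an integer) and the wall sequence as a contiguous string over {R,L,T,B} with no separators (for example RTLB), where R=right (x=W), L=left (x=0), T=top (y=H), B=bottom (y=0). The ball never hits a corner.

Final position: (11/3,0)
Wall sequence: LTBRTLB

1. t=1/2 → L at (0,13/2); v=(2,3)
2. t=5/6 → T at (5/3,9); v=(2,-3)
3. t=3 → B at (23/3,0); v=(2,3)
4. t=1/6 → R at (8,1/2); v=(-2,3)
5. t=17/6 → T at (7/3,9); v=(-2,-3)
6. t=7/6 → L at (0,11/2); v=(2,-3)
7. t=11/6 → B at (11/3,0); v=(2,3)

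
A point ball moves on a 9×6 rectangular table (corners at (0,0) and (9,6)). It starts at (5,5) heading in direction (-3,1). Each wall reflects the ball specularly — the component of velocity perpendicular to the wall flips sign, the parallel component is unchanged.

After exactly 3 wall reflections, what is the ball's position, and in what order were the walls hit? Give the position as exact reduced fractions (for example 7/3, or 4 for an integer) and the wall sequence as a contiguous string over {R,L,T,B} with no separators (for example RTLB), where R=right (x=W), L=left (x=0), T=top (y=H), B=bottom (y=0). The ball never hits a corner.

1. t=1 → T at (2,6); v=(-3,-1)
2. t=2/3 → L at (0,16/3); v=(3,-1)
3. t=3 → R at (9,7/3); v=(-3,-1)

Final position: (9,7/3)
Wall sequence: TLR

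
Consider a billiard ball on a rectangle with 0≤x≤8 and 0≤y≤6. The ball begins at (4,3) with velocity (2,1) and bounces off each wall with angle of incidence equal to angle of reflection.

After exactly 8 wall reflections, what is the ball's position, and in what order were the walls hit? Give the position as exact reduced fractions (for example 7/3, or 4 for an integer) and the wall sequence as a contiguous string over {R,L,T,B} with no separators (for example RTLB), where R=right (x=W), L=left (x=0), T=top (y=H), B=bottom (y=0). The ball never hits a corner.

Final position: (8,3)
Wall sequence: RTLBRLTR

1. t=2 → R at (8,5); v=(-2,1)
2. t=1 → T at (6,6); v=(-2,-1)
3. t=3 → L at (0,3); v=(2,-1)
4. t=3 → B at (6,0); v=(2,1)
5. t=1 → R at (8,1); v=(-2,1)
6. t=4 → L at (0,5); v=(2,1)
7. t=1 → T at (2,6); v=(2,-1)
8. t=3 → R at (8,3); v=(-2,-1)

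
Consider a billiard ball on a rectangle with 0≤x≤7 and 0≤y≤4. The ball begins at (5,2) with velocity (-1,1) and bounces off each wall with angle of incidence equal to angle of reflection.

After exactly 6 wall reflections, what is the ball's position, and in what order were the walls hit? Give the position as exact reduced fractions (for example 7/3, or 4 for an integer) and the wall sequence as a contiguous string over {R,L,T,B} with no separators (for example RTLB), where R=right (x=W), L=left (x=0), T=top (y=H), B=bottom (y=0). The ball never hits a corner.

1. t=2 → T at (3,4); v=(-1,-1)
2. t=3 → L at (0,1); v=(1,-1)
3. t=1 → B at (1,0); v=(1,1)
4. t=4 → T at (5,4); v=(1,-1)
5. t=2 → R at (7,2); v=(-1,-1)
6. t=2 → B at (5,0); v=(-1,1)

Final position: (5,0)
Wall sequence: TLBTRB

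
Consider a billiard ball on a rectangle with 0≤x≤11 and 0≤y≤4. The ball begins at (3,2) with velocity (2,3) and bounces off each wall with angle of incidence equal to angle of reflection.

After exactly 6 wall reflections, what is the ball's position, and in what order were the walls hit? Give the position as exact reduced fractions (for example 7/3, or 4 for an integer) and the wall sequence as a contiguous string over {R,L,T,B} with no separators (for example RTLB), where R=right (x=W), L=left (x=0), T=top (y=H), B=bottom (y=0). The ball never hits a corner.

1. t=2/3 → T at (13/3,4); v=(2,-3)
2. t=4/3 → B at (7,0); v=(2,3)
3. t=4/3 → T at (29/3,4); v=(2,-3)
4. t=2/3 → R at (11,2); v=(-2,-3)
5. t=2/3 → B at (29/3,0); v=(-2,3)
6. t=4/3 → T at (7,4); v=(-2,-3)

Final position: (7,4)
Wall sequence: TBTRBT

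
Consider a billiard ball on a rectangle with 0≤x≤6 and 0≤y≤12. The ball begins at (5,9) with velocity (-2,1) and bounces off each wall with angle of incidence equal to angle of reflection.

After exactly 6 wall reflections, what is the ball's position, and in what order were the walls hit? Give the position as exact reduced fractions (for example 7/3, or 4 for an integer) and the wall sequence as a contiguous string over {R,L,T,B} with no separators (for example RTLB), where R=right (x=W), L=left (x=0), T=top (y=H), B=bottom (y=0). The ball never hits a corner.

Final position: (0,1/2)
Wall sequence: LTRLRL

1. t=5/2 → L at (0,23/2); v=(2,1)
2. t=1/2 → T at (1,12); v=(2,-1)
3. t=5/2 → R at (6,19/2); v=(-2,-1)
4. t=3 → L at (0,13/2); v=(2,-1)
5. t=3 → R at (6,7/2); v=(-2,-1)
6. t=3 → L at (0,1/2); v=(2,-1)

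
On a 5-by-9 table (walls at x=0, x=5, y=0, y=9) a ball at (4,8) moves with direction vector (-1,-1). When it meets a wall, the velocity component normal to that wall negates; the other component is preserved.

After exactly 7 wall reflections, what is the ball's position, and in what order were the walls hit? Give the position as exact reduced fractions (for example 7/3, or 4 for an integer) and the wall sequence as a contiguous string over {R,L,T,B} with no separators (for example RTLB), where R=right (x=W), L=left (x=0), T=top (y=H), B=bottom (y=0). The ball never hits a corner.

Final position: (0,2)
Wall sequence: LBRLTRL

1. t=4 → L at (0,4); v=(1,-1)
2. t=4 → B at (4,0); v=(1,1)
3. t=1 → R at (5,1); v=(-1,1)
4. t=5 → L at (0,6); v=(1,1)
5. t=3 → T at (3,9); v=(1,-1)
6. t=2 → R at (5,7); v=(-1,-1)
7. t=5 → L at (0,2); v=(1,-1)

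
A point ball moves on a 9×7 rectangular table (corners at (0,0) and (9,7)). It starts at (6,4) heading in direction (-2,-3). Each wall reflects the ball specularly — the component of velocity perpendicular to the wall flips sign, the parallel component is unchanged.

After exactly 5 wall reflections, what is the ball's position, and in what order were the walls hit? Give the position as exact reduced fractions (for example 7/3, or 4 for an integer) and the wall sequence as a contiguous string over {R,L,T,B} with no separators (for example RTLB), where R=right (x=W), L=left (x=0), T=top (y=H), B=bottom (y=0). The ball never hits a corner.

1. t=4/3 → B at (10/3,0); v=(-2,3)
2. t=5/3 → L at (0,5); v=(2,3)
3. t=2/3 → T at (4/3,7); v=(2,-3)
4. t=7/3 → B at (6,0); v=(2,3)
5. t=3/2 → R at (9,9/2); v=(-2,3)

Final position: (9,9/2)
Wall sequence: BLTBR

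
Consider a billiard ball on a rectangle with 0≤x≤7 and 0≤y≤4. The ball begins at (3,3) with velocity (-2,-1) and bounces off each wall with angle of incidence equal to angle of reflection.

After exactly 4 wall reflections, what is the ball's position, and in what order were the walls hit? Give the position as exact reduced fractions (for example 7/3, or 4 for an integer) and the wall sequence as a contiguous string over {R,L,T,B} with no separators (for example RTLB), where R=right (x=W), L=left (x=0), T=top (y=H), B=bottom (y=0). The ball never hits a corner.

Final position: (3,4)
Wall sequence: LBRT

1. t=3/2 → L at (0,3/2); v=(2,-1)
2. t=3/2 → B at (3,0); v=(2,1)
3. t=2 → R at (7,2); v=(-2,1)
4. t=2 → T at (3,4); v=(-2,-1)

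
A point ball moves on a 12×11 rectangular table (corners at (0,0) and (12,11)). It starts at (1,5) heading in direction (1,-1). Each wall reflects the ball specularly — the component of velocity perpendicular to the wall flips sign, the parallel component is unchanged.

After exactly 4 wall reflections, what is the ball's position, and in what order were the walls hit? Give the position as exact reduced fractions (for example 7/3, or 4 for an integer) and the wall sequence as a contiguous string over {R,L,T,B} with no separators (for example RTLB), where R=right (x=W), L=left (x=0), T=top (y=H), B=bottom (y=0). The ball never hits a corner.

Final position: (0,4)
Wall sequence: BRTL

1. t=5 → B at (6,0); v=(1,1)
2. t=6 → R at (12,6); v=(-1,1)
3. t=5 → T at (7,11); v=(-1,-1)
4. t=7 → L at (0,4); v=(1,-1)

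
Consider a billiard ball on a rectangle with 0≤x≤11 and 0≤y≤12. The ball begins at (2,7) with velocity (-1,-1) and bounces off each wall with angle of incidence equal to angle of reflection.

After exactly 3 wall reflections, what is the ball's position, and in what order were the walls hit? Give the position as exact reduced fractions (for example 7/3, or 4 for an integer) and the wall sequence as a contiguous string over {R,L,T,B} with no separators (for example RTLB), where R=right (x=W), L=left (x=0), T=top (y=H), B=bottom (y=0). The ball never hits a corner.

1. t=2 → L at (0,5); v=(1,-1)
2. t=5 → B at (5,0); v=(1,1)
3. t=6 → R at (11,6); v=(-1,1)

Final position: (11,6)
Wall sequence: LBR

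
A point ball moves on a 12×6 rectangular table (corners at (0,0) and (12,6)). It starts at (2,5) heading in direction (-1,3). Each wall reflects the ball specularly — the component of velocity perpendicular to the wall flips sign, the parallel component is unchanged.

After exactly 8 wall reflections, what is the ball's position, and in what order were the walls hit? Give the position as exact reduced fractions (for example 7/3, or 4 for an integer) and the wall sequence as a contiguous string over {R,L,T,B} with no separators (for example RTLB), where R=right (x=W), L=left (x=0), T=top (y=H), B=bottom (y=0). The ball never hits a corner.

1. t=1/3 → T at (5/3,6); v=(-1,-3)
2. t=5/3 → L at (0,1); v=(1,-3)
3. t=1/3 → B at (1/3,0); v=(1,3)
4. t=2 → T at (7/3,6); v=(1,-3)
5. t=2 → B at (13/3,0); v=(1,3)
6. t=2 → T at (19/3,6); v=(1,-3)
7. t=2 → B at (25/3,0); v=(1,3)
8. t=2 → T at (31/3,6); v=(1,-3)

Final position: (31/3,6)
Wall sequence: TLBTBTBT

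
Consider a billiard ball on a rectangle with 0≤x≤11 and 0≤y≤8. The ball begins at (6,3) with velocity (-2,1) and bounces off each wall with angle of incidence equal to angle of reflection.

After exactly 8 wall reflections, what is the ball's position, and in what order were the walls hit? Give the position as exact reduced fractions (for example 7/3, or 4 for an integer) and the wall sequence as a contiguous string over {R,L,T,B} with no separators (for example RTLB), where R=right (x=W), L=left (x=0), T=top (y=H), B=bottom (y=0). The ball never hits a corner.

1. t=3 → L at (0,6); v=(2,1)
2. t=2 → T at (4,8); v=(2,-1)
3. t=7/2 → R at (11,9/2); v=(-2,-1)
4. t=9/2 → B at (2,0); v=(-2,1)
5. t=1 → L at (0,1); v=(2,1)
6. t=11/2 → R at (11,13/2); v=(-2,1)
7. t=3/2 → T at (8,8); v=(-2,-1)
8. t=4 → L at (0,4); v=(2,-1)

Final position: (0,4)
Wall sequence: LTRBLRTL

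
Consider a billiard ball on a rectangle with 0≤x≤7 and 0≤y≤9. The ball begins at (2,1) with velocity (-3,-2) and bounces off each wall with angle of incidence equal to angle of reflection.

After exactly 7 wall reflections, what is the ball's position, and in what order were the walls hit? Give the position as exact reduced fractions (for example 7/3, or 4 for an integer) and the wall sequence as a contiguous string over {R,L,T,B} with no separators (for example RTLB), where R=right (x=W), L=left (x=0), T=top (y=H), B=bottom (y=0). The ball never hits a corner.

Final position: (3/2,0)
Wall sequence: BLRTLRB

1. t=1/2 → B at (1/2,0); v=(-3,2)
2. t=1/6 → L at (0,1/3); v=(3,2)
3. t=7/3 → R at (7,5); v=(-3,2)
4. t=2 → T at (1,9); v=(-3,-2)
5. t=1/3 → L at (0,25/3); v=(3,-2)
6. t=7/3 → R at (7,11/3); v=(-3,-2)
7. t=11/6 → B at (3/2,0); v=(-3,2)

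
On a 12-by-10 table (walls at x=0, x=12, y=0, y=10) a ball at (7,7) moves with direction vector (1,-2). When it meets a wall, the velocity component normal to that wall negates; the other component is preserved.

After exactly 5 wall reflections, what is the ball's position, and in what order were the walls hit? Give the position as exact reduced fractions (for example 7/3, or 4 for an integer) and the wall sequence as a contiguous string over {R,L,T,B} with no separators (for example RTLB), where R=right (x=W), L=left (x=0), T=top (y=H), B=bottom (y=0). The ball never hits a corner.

1. t=7/2 → B at (21/2,0); v=(1,2)
2. t=3/2 → R at (12,3); v=(-1,2)
3. t=7/2 → T at (17/2,10); v=(-1,-2)
4. t=5 → B at (7/2,0); v=(-1,2)
5. t=7/2 → L at (0,7); v=(1,2)

Final position: (0,7)
Wall sequence: BRTBL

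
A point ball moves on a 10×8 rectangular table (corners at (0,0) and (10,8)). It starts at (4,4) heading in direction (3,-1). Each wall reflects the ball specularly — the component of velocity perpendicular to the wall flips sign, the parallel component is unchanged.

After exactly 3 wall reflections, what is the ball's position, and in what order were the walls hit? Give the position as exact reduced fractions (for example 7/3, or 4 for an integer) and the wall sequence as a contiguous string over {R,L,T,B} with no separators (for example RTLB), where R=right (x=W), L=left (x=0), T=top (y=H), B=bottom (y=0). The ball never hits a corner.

1. t=2 → R at (10,2); v=(-3,-1)
2. t=2 → B at (4,0); v=(-3,1)
3. t=4/3 → L at (0,4/3); v=(3,1)

Final position: (0,4/3)
Wall sequence: RBL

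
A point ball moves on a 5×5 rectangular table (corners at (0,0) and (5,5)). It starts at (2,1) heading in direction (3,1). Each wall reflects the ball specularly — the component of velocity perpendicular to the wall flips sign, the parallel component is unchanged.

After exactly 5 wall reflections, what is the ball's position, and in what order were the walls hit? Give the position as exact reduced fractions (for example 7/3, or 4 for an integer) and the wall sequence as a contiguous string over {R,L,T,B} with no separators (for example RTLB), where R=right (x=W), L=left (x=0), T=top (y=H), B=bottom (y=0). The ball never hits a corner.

Final position: (0,3)
Wall sequence: RLTRL

1. t=1 → R at (5,2); v=(-3,1)
2. t=5/3 → L at (0,11/3); v=(3,1)
3. t=4/3 → T at (4,5); v=(3,-1)
4. t=1/3 → R at (5,14/3); v=(-3,-1)
5. t=5/3 → L at (0,3); v=(3,-1)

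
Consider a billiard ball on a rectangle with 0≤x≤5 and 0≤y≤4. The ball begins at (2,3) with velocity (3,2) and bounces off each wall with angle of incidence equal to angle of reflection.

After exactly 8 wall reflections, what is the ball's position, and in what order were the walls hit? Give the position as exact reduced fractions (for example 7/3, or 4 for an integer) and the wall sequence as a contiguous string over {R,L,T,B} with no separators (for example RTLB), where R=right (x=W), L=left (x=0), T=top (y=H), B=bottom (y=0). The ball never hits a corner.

Final position: (3/2,0)
Wall sequence: TRBLRTLB

1. t=1/2 → T at (7/2,4); v=(3,-2)
2. t=1/2 → R at (5,3); v=(-3,-2)
3. t=3/2 → B at (1/2,0); v=(-3,2)
4. t=1/6 → L at (0,1/3); v=(3,2)
5. t=5/3 → R at (5,11/3); v=(-3,2)
6. t=1/6 → T at (9/2,4); v=(-3,-2)
7. t=3/2 → L at (0,1); v=(3,-2)
8. t=1/2 → B at (3/2,0); v=(3,2)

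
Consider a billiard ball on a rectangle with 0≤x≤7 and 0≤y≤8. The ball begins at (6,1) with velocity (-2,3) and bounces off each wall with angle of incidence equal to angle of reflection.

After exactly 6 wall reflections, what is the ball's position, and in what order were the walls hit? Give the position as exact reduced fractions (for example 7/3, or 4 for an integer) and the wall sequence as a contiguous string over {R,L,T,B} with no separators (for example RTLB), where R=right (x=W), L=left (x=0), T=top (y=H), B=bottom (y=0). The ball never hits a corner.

Final position: (0,1)
Wall sequence: TLBRTL

1. t=7/3 → T at (4/3,8); v=(-2,-3)
2. t=2/3 → L at (0,6); v=(2,-3)
3. t=2 → B at (4,0); v=(2,3)
4. t=3/2 → R at (7,9/2); v=(-2,3)
5. t=7/6 → T at (14/3,8); v=(-2,-3)
6. t=7/3 → L at (0,1); v=(2,-3)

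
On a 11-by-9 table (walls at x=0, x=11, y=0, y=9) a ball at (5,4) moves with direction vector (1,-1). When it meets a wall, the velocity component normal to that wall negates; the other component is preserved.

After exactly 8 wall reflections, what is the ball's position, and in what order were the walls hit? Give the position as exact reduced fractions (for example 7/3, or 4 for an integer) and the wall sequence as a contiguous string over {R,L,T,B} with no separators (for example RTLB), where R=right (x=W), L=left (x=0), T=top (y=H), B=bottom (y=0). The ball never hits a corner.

1. t=4 → B at (9,0); v=(1,1)
2. t=2 → R at (11,2); v=(-1,1)
3. t=7 → T at (4,9); v=(-1,-1)
4. t=4 → L at (0,5); v=(1,-1)
5. t=5 → B at (5,0); v=(1,1)
6. t=6 → R at (11,6); v=(-1,1)
7. t=3 → T at (8,9); v=(-1,-1)
8. t=8 → L at (0,1); v=(1,-1)

Final position: (0,1)
Wall sequence: BRTLBRTL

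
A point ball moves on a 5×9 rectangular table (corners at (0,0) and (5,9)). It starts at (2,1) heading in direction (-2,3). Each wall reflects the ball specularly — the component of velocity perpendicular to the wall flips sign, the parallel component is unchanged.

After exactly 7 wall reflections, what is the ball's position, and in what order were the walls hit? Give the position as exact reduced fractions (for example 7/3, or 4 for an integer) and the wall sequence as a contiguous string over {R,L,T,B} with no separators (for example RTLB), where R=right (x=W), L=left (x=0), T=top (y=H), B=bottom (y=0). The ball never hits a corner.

1. t=1 → L at (0,4); v=(2,3)
2. t=5/3 → T at (10/3,9); v=(2,-3)
3. t=5/6 → R at (5,13/2); v=(-2,-3)
4. t=13/6 → B at (2/3,0); v=(-2,3)
5. t=1/3 → L at (0,1); v=(2,3)
6. t=5/2 → R at (5,17/2); v=(-2,3)
7. t=1/6 → T at (14/3,9); v=(-2,-3)

Final position: (14/3,9)
Wall sequence: LTRBLRT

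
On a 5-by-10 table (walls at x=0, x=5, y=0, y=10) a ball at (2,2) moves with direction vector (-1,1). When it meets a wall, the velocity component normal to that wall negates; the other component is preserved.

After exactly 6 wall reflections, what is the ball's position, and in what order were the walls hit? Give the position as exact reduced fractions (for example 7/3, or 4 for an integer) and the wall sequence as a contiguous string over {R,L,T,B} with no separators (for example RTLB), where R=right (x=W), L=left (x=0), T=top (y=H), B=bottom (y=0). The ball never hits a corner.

1. t=2 → L at (0,4); v=(1,1)
2. t=5 → R at (5,9); v=(-1,1)
3. t=1 → T at (4,10); v=(-1,-1)
4. t=4 → L at (0,6); v=(1,-1)
5. t=5 → R at (5,1); v=(-1,-1)
6. t=1 → B at (4,0); v=(-1,1)

Final position: (4,0)
Wall sequence: LRTLRB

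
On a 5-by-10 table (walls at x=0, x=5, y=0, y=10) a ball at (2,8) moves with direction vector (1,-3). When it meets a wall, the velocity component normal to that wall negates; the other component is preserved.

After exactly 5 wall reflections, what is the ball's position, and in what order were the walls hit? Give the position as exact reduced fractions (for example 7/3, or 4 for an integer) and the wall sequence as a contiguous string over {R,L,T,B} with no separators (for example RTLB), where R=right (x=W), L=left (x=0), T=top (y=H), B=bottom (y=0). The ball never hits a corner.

Final position: (4/3,0)
Wall sequence: BRTLB

1. t=8/3 → B at (14/3,0); v=(1,3)
2. t=1/3 → R at (5,1); v=(-1,3)
3. t=3 → T at (2,10); v=(-1,-3)
4. t=2 → L at (0,4); v=(1,-3)
5. t=4/3 → B at (4/3,0); v=(1,3)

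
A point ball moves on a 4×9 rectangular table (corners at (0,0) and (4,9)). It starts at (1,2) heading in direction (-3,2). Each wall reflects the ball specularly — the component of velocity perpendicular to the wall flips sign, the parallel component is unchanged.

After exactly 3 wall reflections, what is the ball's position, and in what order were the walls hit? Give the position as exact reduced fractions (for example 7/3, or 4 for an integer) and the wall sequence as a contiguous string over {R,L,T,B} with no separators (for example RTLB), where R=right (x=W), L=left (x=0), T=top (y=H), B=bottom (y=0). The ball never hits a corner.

1. t=1/3 → L at (0,8/3); v=(3,2)
2. t=4/3 → R at (4,16/3); v=(-3,2)
3. t=4/3 → L at (0,8); v=(3,2)

Final position: (0,8)
Wall sequence: LRL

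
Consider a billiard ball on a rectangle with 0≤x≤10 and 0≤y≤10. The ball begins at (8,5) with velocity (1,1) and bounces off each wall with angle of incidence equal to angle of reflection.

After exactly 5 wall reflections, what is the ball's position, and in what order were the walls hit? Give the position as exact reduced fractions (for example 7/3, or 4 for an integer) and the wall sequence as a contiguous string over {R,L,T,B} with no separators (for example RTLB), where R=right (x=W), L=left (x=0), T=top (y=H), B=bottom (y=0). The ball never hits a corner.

Final position: (10,7)
Wall sequence: RTLBR

1. t=2 → R at (10,7); v=(-1,1)
2. t=3 → T at (7,10); v=(-1,-1)
3. t=7 → L at (0,3); v=(1,-1)
4. t=3 → B at (3,0); v=(1,1)
5. t=7 → R at (10,7); v=(-1,1)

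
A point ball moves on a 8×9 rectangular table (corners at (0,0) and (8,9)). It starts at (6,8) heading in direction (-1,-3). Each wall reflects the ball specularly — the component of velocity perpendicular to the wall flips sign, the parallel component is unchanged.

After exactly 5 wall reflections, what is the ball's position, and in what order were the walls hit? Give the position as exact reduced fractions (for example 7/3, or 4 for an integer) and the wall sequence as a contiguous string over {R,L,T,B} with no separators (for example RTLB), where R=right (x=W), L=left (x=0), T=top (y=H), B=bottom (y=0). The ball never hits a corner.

1. t=8/3 → B at (10/3,0); v=(-1,3)
2. t=3 → T at (1/3,9); v=(-1,-3)
3. t=1/3 → L at (0,8); v=(1,-3)
4. t=8/3 → B at (8/3,0); v=(1,3)
5. t=3 → T at (17/3,9); v=(1,-3)

Final position: (17/3,9)
Wall sequence: BTLBT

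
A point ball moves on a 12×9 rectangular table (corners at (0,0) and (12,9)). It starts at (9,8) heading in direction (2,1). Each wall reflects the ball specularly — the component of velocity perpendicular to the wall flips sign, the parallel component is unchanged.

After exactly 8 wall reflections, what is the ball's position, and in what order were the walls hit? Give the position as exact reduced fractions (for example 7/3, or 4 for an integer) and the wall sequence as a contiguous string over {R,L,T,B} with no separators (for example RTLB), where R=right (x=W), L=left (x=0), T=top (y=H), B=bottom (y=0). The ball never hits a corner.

1. t=1 → T at (11,9); v=(2,-1)
2. t=1/2 → R at (12,17/2); v=(-2,-1)
3. t=6 → L at (0,5/2); v=(2,-1)
4. t=5/2 → B at (5,0); v=(2,1)
5. t=7/2 → R at (12,7/2); v=(-2,1)
6. t=11/2 → T at (1,9); v=(-2,-1)
7. t=1/2 → L at (0,17/2); v=(2,-1)
8. t=6 → R at (12,5/2); v=(-2,-1)

Final position: (12,5/2)
Wall sequence: TRLBRTLR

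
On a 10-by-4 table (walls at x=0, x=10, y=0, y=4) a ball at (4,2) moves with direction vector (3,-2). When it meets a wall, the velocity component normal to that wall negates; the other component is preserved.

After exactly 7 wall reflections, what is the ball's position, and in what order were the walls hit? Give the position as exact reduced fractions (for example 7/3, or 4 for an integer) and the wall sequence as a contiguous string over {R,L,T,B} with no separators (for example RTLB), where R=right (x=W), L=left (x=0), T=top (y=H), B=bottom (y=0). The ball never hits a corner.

1. t=1 → B at (7,0); v=(3,2)
2. t=1 → R at (10,2); v=(-3,2)
3. t=1 → T at (7,4); v=(-3,-2)
4. t=2 → B at (1,0); v=(-3,2)
5. t=1/3 → L at (0,2/3); v=(3,2)
6. t=5/3 → T at (5,4); v=(3,-2)
7. t=5/3 → R at (10,2/3); v=(-3,-2)

Final position: (10,2/3)
Wall sequence: BRTBLTR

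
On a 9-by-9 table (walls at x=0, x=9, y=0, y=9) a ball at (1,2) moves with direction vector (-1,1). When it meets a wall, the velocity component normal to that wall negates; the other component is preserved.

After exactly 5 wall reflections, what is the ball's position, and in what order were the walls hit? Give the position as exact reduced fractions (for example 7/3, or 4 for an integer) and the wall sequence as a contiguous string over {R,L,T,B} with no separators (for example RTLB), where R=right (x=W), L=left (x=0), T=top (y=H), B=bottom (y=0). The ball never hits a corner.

1. t=1 → L at (0,3); v=(1,1)
2. t=6 → T at (6,9); v=(1,-1)
3. t=3 → R at (9,6); v=(-1,-1)
4. t=6 → B at (3,0); v=(-1,1)
5. t=3 → L at (0,3); v=(1,1)

Final position: (0,3)
Wall sequence: LTRBL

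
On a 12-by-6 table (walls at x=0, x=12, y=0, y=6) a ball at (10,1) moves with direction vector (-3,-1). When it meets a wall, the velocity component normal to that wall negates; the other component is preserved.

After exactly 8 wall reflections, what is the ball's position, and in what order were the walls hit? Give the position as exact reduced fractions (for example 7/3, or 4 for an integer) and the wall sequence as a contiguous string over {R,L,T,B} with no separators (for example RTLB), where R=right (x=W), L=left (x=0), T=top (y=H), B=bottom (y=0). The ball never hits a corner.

1. t=1 → B at (7,0); v=(-3,1)
2. t=7/3 → L at (0,7/3); v=(3,1)
3. t=11/3 → T at (11,6); v=(3,-1)
4. t=1/3 → R at (12,17/3); v=(-3,-1)
5. t=4 → L at (0,5/3); v=(3,-1)
6. t=5/3 → B at (5,0); v=(3,1)
7. t=7/3 → R at (12,7/3); v=(-3,1)
8. t=11/3 → T at (1,6); v=(-3,-1)

Final position: (1,6)
Wall sequence: BLTRLBRT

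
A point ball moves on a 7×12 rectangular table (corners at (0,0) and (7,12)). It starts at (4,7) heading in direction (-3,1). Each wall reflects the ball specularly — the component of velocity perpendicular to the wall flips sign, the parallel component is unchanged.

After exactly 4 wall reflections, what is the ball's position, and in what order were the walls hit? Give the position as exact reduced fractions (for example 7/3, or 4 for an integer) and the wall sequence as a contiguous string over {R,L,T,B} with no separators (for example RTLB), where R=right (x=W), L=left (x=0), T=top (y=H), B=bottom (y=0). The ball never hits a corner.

1. t=4/3 → L at (0,25/3); v=(3,1)
2. t=7/3 → R at (7,32/3); v=(-3,1)
3. t=4/3 → T at (3,12); v=(-3,-1)
4. t=1 → L at (0,11); v=(3,-1)

Final position: (0,11)
Wall sequence: LRTL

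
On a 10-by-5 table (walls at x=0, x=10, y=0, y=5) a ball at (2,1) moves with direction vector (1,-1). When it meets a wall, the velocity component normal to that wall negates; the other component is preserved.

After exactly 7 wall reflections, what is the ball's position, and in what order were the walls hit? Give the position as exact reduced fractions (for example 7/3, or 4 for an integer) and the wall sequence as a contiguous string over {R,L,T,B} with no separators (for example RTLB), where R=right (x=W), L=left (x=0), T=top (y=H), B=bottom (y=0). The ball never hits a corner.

1. t=1 → B at (3,0); v=(1,1)
2. t=5 → T at (8,5); v=(1,-1)
3. t=2 → R at (10,3); v=(-1,-1)
4. t=3 → B at (7,0); v=(-1,1)
5. t=5 → T at (2,5); v=(-1,-1)
6. t=2 → L at (0,3); v=(1,-1)
7. t=3 → B at (3,0); v=(1,1)

Final position: (3,0)
Wall sequence: BTRBTLB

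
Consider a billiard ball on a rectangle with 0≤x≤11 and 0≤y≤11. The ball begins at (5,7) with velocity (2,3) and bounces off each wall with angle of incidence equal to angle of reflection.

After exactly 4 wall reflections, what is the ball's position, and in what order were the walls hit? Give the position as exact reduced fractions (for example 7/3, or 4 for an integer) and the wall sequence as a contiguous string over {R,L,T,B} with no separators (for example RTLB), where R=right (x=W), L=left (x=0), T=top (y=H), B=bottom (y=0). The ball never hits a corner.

1. t=4/3 → T at (23/3,11); v=(2,-3)
2. t=5/3 → R at (11,6); v=(-2,-3)
3. t=2 → B at (7,0); v=(-2,3)
4. t=7/2 → L at (0,21/2); v=(2,3)

Final position: (0,21/2)
Wall sequence: TRBL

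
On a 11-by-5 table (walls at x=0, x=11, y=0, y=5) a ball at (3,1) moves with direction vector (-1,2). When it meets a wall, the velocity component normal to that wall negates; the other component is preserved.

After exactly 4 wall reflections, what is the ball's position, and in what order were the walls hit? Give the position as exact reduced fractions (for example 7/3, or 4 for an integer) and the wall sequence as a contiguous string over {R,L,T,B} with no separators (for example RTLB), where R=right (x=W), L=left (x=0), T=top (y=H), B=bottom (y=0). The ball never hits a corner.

1. t=2 → T at (1,5); v=(-1,-2)
2. t=1 → L at (0,3); v=(1,-2)
3. t=3/2 → B at (3/2,0); v=(1,2)
4. t=5/2 → T at (4,5); v=(1,-2)

Final position: (4,5)
Wall sequence: TLBT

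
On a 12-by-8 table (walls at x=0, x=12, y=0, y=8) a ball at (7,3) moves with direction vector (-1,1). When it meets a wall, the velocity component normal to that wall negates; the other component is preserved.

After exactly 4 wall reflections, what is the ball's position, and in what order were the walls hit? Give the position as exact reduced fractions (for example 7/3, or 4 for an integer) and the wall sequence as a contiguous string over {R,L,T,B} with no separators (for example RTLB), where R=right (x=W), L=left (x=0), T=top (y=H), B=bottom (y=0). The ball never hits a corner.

Final position: (12,6)
Wall sequence: TLBR

1. t=5 → T at (2,8); v=(-1,-1)
2. t=2 → L at (0,6); v=(1,-1)
3. t=6 → B at (6,0); v=(1,1)
4. t=6 → R at (12,6); v=(-1,1)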